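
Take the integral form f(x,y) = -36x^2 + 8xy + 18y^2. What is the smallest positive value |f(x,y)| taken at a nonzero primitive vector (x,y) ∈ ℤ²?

descent: ρ → (18,28,-26)  [lands on river]
river: ρ → (-26,24,20)
river: ρ → (20,16,-30)
river: ρ → (-30,44,6)
river: ρ → (6,40,-44)
river: ρ → (-44,48,2)
river: ρ → (2,48,-44)
river: ρ → (-44,40,6)
river: ρ → (6,44,-30)
river: ρ → (-30,16,20)
river: ρ → (20,24,-26)
river: ρ → (-26,28,18)
river: ρ → (18,44,-10)
river: ρ → (-10,36,34)
river: ρ → (34,32,-12)
river: ρ → (-12,40,22)
river: ρ → (22,48,-4)
river: ρ → (-4,48,22)
river: ρ → (22,40,-12)
river: ρ → (-12,32,34)
river: ρ → (34,36,-10)
river: ρ → (-10,44,18)
closes: descent 1, river 22
min |a| on river = 2

2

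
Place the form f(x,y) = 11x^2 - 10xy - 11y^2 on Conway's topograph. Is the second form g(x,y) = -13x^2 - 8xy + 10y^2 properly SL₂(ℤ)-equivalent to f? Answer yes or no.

D₁ = 584, D₂ = 584
river cycle of f (length 8): (-11, 10, 11), (11, 12, -10), (-10, 8, 13), (13, 18, -5), (-5, 22, 5), (5, 18, -13), (-13, 8, 10), (10, 12, -11)
river cycle of g (length 8): (10, 8, -13), (-13, 18, 5), (5, 22, -5), (-5, 18, 13), (13, 8, -10), (-10, 12, 11), (11, 10, -11), (-11, 12, 10)
cycles differ ⇒ inequivalent

no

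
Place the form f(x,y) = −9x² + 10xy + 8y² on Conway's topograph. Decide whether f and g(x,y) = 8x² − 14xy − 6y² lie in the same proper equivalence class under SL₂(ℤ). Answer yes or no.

D₁ = 388, D₂ = 388
river cycle of f (length 22): (8, 6, -11), (-11, 16, 3), (3, 14, -16), (-16, 18, 1), (1, 18, -16), (-16, 14, 3), (3, 16, -11), (-11, 6, 8), (8, 10, -9), (-9, 8, 9), … (12 more)
river cycle of g (length 18): (-6, 14, 8), (8, 18, -2), (-2, 18, 8), (8, 14, -6), (-6, 10, 12), (12, 14, -4), (-4, 18, 4), (4, 14, -12), (-12, 10, 6), (6, 14, -8), … (8 more)
cycles differ ⇒ inequivalent

no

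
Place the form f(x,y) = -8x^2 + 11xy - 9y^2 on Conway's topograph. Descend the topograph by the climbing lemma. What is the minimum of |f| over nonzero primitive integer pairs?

translate: b→5 (≡-11 mod 16), so (8,-11,9)→(8,5,6)
flip: (8,5,6)→(6,-5,8)
reduced (well bottom): (6,-5,8) with a≤c, −a<b≤a
well minimum |f| = |-6| = 6 (negative-definite)

6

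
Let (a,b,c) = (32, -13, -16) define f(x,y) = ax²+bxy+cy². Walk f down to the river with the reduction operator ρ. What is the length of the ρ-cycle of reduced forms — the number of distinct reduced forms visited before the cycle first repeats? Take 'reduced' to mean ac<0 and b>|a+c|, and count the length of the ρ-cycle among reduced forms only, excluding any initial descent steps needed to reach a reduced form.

D = 2217, ⌊√D⌋ = 47
descent: ρ → (-16,45,3)  [lands on river]
river: ρ → (3,45,-16)
river: ρ → (-16,19,29)
river: ρ → (29,39,-6)
river: ρ → (-6,45,8)
river: ρ → (8,35,-31)
river: ρ → (-31,27,12)
river: ρ → (12,45,-4)
river: ρ → (-4,43,23)
river: ρ → (23,3,-24)
river: ρ → (-24,45,2)
river: ρ → (2,47,-1)
river: ρ → (-1,47,2)
river: ρ → (2,45,-24)
river: ρ → (-24,3,23)
river: ρ → (23,43,-4)
river: ρ → (-4,45,12)
river: ρ → (12,27,-31)
river: ρ → (-31,35,8)
river: ρ → (8,45,-6)
river: ρ → (-6,39,29)
river: ρ → (29,19,-16)
ρ-cycle length = 22 (tail of 1 descent step not counted)

22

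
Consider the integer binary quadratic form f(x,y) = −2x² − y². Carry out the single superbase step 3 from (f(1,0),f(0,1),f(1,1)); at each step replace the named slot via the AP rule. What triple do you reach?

start (-2,-1,-3) = (f(1,0),f(0,1),f(1,1))
replace slot 3: 2·((-2)+(-1)) − (-3) = -3 → (-2,-1,-3)

-2,-1,-3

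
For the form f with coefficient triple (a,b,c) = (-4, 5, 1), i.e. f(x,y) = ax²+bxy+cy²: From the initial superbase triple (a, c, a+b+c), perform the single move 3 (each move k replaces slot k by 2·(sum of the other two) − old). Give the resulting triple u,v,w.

start (-4,1,2) = (f(1,0),f(0,1),f(1,1))
replace slot 3: 2·((-4)+1) − 2 = -8 → (-4,1,-8)

-4,1,-8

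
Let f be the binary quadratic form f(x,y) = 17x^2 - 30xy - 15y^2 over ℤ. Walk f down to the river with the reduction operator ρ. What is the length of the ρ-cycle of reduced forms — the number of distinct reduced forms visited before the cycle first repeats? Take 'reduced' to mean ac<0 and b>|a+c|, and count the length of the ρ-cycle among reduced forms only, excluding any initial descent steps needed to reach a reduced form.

D = 1920, ⌊√D⌋ = 43
descent: ρ → (-15,30,17)  [lands on river]
river: ρ → (17,38,-7)
river: ρ → (-7,32,32)
river: ρ → (32,32,-7)
river: ρ → (-7,38,17)
river: ρ → (17,30,-15)
ρ-cycle length = 6 (tail of 1 descent step not counted)

6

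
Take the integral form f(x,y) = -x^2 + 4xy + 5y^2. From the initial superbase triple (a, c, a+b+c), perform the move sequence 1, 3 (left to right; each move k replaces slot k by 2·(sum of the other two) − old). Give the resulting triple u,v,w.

start (-1,5,8) = (f(1,0),f(0,1),f(1,1))
replace slot 1: 2·(5+8) − (-1) = 27 → (27,5,8)
replace slot 3: 2·(27+5) − 8 = 56 → (27,5,56)

27,5,56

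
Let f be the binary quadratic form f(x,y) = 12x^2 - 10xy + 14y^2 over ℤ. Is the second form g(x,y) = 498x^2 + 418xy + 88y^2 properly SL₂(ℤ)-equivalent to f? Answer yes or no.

D₁ = -572, D₂ = -572
f: reduced (well bottom): (12,-10,14) with a≤c, −a<b≤a
g: flip: (498,418,88)→(88,-418,498)
g: translate: b→-66 (≡-418 mod 176), so (88,-418,498)→(88,-66,14)
g: flip: (88,-66,14)→(14,66,88)
g: translate: b→10 (≡66 mod 28), so (14,66,88)→(14,10,12)
g: flip: (14,10,12)→(12,-10,14)
g: reduced (well bottom): (12,-10,14) with a≤c, −a<b≤a
reduced forms (12, -10, 14) vs (12, -10, 14) ⇒ equivalent

yes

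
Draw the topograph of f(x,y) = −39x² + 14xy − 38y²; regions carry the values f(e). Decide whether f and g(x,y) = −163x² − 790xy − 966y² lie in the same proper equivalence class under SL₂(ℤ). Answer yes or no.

D₁ = -5732, D₂ = -5732
f is negative-definite; reduce −f:
−f: flip: (39,-14,38)→(38,14,39)
−f: reduced (well bottom): (38,14,39) with a≤c, −a<b≤a
flip sign back: reduced form of f is (-38,-14,-39)
g is negative-definite; reduce −g:
−g: translate: b→138 (≡790 mod 326), so (163,790,966)→(163,138,38)
−g: flip: (163,138,38)→(38,-138,163)
−g: translate: b→14 (≡-138 mod 76), so (38,-138,163)→(38,14,39)
−g: reduced (well bottom): (38,14,39) with a≤c, −a<b≤a
flip sign back: reduced form of g is (-38,-14,-39)
reduced forms (-38, -14, -39) vs (-38, -14, -39) ⇒ equivalent

yes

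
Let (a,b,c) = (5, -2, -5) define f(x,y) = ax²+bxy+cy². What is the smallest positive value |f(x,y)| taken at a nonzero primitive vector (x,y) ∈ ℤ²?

descent: ρ → (-5,2,5)  [lands on river]
river: ρ → (5,8,-2)
river: ρ → (-2,8,5)
river: ρ → (5,2,-5)
river: ρ → (-5,8,2)
river: ρ → (2,8,-5)
closes: descent 1, river 6
min |a| on river = 2

2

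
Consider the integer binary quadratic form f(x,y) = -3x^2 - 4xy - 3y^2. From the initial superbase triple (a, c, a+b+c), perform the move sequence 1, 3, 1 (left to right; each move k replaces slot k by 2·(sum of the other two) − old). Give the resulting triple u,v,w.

start (-3,-3,-10) = (f(1,0),f(0,1),f(1,1))
replace slot 1: 2·((-3)+(-10)) − (-3) = -23 → (-23,-3,-10)
replace slot 3: 2·((-23)+(-3)) − (-10) = -42 → (-23,-3,-42)
replace slot 1: 2·((-3)+(-42)) − (-23) = -67 → (-67,-3,-42)

-67,-3,-42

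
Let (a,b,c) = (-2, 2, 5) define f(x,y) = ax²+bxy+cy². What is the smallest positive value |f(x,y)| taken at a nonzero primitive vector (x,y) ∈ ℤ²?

descent: ρ → (5,-2,-2)
descent: ρ → (-2,6,1)  [lands on river]
river: ρ → (1,6,-2)
closes: descent 2, river 2
min |a| on river = 1

1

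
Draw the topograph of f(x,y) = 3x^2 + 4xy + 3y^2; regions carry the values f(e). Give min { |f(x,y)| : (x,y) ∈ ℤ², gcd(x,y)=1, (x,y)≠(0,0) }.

translate: b→-2 (≡4 mod 6), so (3,4,3)→(3,-2,2)
flip: (3,-2,2)→(2,2,3)
reduced (well bottom): (2,2,3) with a≤c, −a<b≤a
well minimum = a = 2

2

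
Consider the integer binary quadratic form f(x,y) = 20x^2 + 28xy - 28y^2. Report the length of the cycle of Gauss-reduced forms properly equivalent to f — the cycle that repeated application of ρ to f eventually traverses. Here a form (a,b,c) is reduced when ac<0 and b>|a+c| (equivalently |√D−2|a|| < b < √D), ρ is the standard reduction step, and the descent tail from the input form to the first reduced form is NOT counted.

D = 3024, ⌊√D⌋ = 54
river: ρ → (-28,28,20)
river: ρ → (20,52,-4)
river: ρ → (-4,52,20)
river: ρ → (20,28,-28)
ρ-cycle length = 4 (tail of 0 descent steps not counted)

4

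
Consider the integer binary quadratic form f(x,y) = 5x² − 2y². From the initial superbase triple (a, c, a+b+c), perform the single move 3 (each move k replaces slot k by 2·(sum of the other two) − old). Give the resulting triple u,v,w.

start (5,-2,3) = (f(1,0),f(0,1),f(1,1))
replace slot 3: 2·(5+(-2)) − 3 = 3 → (5,-2,3)

5,-2,3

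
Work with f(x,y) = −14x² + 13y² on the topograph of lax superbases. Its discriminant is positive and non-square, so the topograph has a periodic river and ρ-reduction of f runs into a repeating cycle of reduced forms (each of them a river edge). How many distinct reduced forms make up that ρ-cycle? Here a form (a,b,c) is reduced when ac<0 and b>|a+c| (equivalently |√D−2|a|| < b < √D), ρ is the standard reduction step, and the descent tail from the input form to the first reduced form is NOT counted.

D = 728, ⌊√D⌋ = 26
descent: ρ → (13,26,-1)  [lands on river]
river: ρ → (-1,26,13)
ρ-cycle length = 2 (tail of 1 descent step not counted)

2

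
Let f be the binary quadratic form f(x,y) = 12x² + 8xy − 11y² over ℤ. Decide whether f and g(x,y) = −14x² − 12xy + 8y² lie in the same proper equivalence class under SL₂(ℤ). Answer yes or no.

D₁ = 592, D₂ = 592
river cycle of f (length 6): (-11, 14, 9), (9, 22, -3), (-3, 20, 16), (16, 12, -7), (-7, 16, 12), (12, 8, -11)
river cycle of g (length 6): (8, 12, -14), (-14, 16, 6), (6, 20, -8), (-8, 12, 14), (14, 16, -6), (-6, 20, 8)
cycles differ ⇒ inequivalent

no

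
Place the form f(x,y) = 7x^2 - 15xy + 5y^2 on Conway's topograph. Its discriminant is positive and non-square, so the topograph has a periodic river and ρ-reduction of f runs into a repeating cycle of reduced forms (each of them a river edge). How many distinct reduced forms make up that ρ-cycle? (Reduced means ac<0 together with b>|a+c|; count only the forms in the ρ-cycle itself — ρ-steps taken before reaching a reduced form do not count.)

D = 85, ⌊√D⌋ = 9
descent: ρ → (5,5,-3)  [lands on river]
river: ρ → (-3,7,3)
river: ρ → (3,5,-5)
river: ρ → (-5,5,3)
river: ρ → (3,7,-3)
river: ρ → (-3,5,5)
ρ-cycle length = 6 (tail of 1 descent step not counted)

6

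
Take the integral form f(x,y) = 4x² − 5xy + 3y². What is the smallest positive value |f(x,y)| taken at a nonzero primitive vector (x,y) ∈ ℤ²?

translate: b→3 (≡-5 mod 8), so (4,-5,3)→(4,3,2)
flip: (4,3,2)→(2,-3,4)
translate: b→1 (≡-3 mod 4), so (2,-3,4)→(2,1,3)
reduced (well bottom): (2,1,3) with a≤c, −a<b≤a
well minimum = a = 2

2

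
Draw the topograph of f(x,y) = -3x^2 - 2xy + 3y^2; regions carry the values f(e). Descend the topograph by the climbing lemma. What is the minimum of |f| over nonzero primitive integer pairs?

descent: ρ → (3,2,-3)  [lands on river]
river: ρ → (-3,4,2)
river: ρ → (2,4,-3)
river: ρ → (-3,2,3)
river: ρ → (3,4,-2)
river: ρ → (-2,4,3)
closes: descent 1, river 6
min |a| on river = 2

2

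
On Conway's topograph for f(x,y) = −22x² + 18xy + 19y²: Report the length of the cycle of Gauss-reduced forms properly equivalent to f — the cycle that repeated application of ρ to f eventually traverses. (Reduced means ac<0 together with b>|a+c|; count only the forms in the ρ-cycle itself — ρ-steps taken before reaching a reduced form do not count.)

D = 1996, ⌊√D⌋ = 44
river: ρ → (19,20,-21)
river: ρ → (-21,22,18)
river: ρ → (18,14,-25)
river: ρ → (-25,36,7)
river: ρ → (7,34,-30)
river: ρ → (-30,26,11)
river: ρ → (11,40,-9)
river: ρ → (-9,32,27)
river: ρ → (27,22,-14)
river: ρ → (-14,34,15)
river: ρ → (15,26,-22)
river: ρ → (-22,18,19)
ρ-cycle length = 12 (tail of 0 descent steps not counted)

12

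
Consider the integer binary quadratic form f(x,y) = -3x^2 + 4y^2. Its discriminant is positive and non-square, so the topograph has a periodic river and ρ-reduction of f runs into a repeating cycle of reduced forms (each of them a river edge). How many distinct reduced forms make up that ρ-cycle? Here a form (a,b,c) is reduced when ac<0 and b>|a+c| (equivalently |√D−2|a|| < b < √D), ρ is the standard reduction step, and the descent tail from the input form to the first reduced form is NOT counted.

D = 48, ⌊√D⌋ = 6
descent: ρ → (4,0,-3)
descent: ρ → (-3,6,1)  [lands on river]
river: ρ → (1,6,-3)
ρ-cycle length = 2 (tail of 2 descent steps not counted)

2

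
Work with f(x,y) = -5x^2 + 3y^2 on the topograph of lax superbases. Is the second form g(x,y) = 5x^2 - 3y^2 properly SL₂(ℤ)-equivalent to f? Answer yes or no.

D₁ = 60, D₂ = 60
river cycle of f (length 2): (3, 6, -2), (-2, 6, 3)
river cycle of g (length 2): (-3, 6, 2), (2, 6, -3)
cycles differ ⇒ inequivalent

no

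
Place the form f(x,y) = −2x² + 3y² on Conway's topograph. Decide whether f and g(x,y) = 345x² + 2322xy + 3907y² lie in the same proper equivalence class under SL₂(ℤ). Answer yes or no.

D₁ = 24, D₂ = 24
river cycle of f (length 2): (-2, 4, 1), (1, 4, -2)
river cycle of g (length 2): (-2, 4, 1), (1, 4, -2)
cycles coincide ⇒ equivalent

yes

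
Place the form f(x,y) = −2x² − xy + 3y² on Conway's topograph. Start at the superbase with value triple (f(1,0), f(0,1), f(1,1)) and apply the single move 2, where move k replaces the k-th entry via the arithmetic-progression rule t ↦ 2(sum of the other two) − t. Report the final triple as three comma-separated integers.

start (-2,3,0) = (f(1,0),f(0,1),f(1,1))
replace slot 2: 2·((-2)+0) − 3 = -7 → (-2,-7,0)

-2,-7,0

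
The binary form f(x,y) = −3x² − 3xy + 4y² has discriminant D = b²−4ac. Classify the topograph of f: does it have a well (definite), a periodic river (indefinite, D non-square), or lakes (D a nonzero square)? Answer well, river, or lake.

D = b²−4ac = (-3)² − 4·(-3)·4 = 57
D > 0 non-square ⇒ indefinite ⇒ periodic river

river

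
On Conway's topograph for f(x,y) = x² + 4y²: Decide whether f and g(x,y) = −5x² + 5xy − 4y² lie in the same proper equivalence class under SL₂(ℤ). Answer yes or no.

D₁ = -16, D₂ = -55
discriminants differ ⇒ not SL₂(ℤ)-equivalent

no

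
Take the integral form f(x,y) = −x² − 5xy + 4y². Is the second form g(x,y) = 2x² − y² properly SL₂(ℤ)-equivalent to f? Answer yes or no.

D₁ = 41, D₂ = 8
discriminants differ ⇒ not SL₂(ℤ)-equivalent

no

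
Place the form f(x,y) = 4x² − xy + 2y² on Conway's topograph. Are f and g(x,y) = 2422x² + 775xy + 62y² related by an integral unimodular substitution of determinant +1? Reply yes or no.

D₁ = -31, D₂ = -31
f: flip: (4,-1,2)→(2,1,4)
f: reduced (well bottom): (2,1,4) with a≤c, −a<b≤a
g: flip: (2422,775,62)→(62,-775,2422)
g: translate: b→-31 (≡-775 mod 124), so (62,-775,2422)→(62,-31,4)
g: flip: (62,-31,4)→(4,31,62)
g: translate: b→-1 (≡31 mod 8), so (4,31,62)→(4,-1,2)
g: flip: (4,-1,2)→(2,1,4)
g: reduced (well bottom): (2,1,4) with a≤c, −a<b≤a
reduced forms (2, 1, 4) vs (2, 1, 4) ⇒ equivalent

yes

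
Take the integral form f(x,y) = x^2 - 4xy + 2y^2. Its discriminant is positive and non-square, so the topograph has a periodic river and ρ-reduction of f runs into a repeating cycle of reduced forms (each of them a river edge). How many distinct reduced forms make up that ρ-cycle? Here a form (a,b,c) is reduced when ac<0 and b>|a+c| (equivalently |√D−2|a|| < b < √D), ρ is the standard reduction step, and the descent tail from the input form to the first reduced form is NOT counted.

D = 8, ⌊√D⌋ = 2
descent: ρ → (2,0,-1)
descent: ρ → (-1,2,1)  [lands on river]
river: ρ → (1,2,-1)
ρ-cycle length = 2 (tail of 2 descent steps not counted)

2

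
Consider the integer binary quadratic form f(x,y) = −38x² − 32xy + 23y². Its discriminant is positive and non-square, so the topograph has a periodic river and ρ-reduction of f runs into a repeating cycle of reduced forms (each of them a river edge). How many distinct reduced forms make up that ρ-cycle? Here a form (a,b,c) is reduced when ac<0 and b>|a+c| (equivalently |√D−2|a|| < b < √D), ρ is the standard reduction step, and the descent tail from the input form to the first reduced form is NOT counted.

D = 4520, ⌊√D⌋ = 67
descent: ρ → (23,32,-38)  [lands on river]
river: ρ → (-38,44,17)
river: ρ → (17,58,-17)
river: ρ → (-17,44,38)
river: ρ → (38,32,-23)
river: ρ → (-23,60,10)
river: ρ → (10,60,-23)
river: ρ → (-23,32,38)
river: ρ → (38,44,-17)
river: ρ → (-17,58,17)
river: ρ → (17,44,-38)
river: ρ → (-38,32,23)
river: ρ → (23,60,-10)
river: ρ → (-10,60,23)
ρ-cycle length = 14 (tail of 1 descent step not counted)

14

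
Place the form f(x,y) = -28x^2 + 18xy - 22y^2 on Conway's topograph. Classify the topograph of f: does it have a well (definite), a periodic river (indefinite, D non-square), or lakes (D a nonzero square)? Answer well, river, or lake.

D = b²−4ac = 18² − 4·(-28)·(-22) = -2140
D < 0 ⇒ definite ⇒ every region one sign ⇒ single well

well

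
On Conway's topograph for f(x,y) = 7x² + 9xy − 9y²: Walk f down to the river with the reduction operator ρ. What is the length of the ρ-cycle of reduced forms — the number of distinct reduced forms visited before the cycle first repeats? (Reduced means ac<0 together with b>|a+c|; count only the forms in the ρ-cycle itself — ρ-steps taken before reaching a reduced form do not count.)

D = 333, ⌊√D⌋ = 18
river: ρ → (-9,9,7)
river: ρ → (7,5,-11)
river: ρ → (-11,17,1)
river: ρ → (1,17,-11)
river: ρ → (-11,5,7)
river: ρ → (7,9,-9)
ρ-cycle length = 6 (tail of 0 descent steps not counted)

6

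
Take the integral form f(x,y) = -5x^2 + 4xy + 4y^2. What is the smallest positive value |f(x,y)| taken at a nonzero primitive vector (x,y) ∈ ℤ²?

river: ρ → (4,4,-5)
river: ρ → (-5,6,3)
river: ρ → (3,6,-5)
river: ρ → (-5,4,4)
closes: descent 0, river 4
min |a| on river = 3

3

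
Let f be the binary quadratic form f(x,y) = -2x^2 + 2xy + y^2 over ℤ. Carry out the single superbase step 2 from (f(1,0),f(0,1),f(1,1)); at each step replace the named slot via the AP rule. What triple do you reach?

start (-2,1,1) = (f(1,0),f(0,1),f(1,1))
replace slot 2: 2·((-2)+1) − 1 = -3 → (-2,-3,1)

-2,-3,1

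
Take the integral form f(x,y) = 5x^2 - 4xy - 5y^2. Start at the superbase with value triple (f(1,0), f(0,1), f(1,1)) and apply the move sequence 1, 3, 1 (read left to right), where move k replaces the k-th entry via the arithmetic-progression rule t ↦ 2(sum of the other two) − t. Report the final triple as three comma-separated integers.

start (5,-5,-4) = (f(1,0),f(0,1),f(1,1))
replace slot 1: 2·((-5)+(-4)) − 5 = -23 → (-23,-5,-4)
replace slot 3: 2·((-23)+(-5)) − (-4) = -52 → (-23,-5,-52)
replace slot 1: 2·((-5)+(-52)) − (-23) = -91 → (-91,-5,-52)

-91,-5,-52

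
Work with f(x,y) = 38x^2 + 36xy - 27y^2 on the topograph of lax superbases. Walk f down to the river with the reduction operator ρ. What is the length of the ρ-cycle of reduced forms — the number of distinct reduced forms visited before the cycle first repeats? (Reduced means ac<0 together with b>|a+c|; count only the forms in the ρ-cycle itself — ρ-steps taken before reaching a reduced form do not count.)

D = 5400, ⌊√D⌋ = 73
river: ρ → (-27,72,2)
river: ρ → (2,72,-27)
river: ρ → (-27,36,38)
river: ρ → (38,40,-25)
river: ρ → (-25,60,18)
river: ρ → (18,48,-43)
river: ρ → (-43,38,23)
river: ρ → (23,54,-27)
river: ρ → (-27,54,23)
river: ρ → (23,38,-43)
river: ρ → (-43,48,18)
river: ρ → (18,60,-25)
river: ρ → (-25,40,38)
river: ρ → (38,36,-27)
ρ-cycle length = 14 (tail of 0 descent steps not counted)

14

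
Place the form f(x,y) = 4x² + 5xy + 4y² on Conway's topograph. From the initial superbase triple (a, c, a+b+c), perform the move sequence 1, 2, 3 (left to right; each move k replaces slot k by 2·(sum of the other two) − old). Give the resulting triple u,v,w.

start (4,4,13) = (f(1,0),f(0,1),f(1,1))
replace slot 1: 2·(4+13) − 4 = 30 → (30,4,13)
replace slot 2: 2·(30+13) − 4 = 82 → (30,82,13)
replace slot 3: 2·(30+82) − 13 = 211 → (30,82,211)

30,82,211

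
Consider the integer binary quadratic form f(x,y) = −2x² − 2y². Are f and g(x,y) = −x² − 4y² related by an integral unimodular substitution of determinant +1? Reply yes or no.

D₁ = -16, D₂ = -16
f is negative-definite; reduce −f:
−f: reduced (well bottom): (2,0,2) with a≤c, −a<b≤a
flip sign back: reduced form of f is (-2,0,-2)
g is negative-definite; reduce −g:
−g: reduced (well bottom): (1,0,4) with a≤c, −a<b≤a
flip sign back: reduced form of g is (-1,0,-4)
reduced forms (-2, 0, -2) vs (-1, 0, -4) ⇒ inequivalent

no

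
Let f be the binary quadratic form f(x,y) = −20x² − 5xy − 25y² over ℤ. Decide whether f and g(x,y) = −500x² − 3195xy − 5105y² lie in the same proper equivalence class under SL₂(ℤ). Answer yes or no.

D₁ = -1975, D₂ = -1975
f is negative-definite; reduce −f:
−f: reduced (well bottom): (20,5,25) with a≤c, −a<b≤a
flip sign back: reduced form of f is (-20,-5,-25)
g is negative-definite; reduce −g:
−g: translate: b→195 (≡3195 mod 1000), so (500,3195,5105)→(500,195,20)
−g: flip: (500,195,20)→(20,-195,500)
−g: translate: b→5 (≡-195 mod 40), so (20,-195,500)→(20,5,25)
−g: reduced (well bottom): (20,5,25) with a≤c, −a<b≤a
flip sign back: reduced form of g is (-20,-5,-25)
reduced forms (-20, -5, -25) vs (-20, -5, -25) ⇒ equivalent

yes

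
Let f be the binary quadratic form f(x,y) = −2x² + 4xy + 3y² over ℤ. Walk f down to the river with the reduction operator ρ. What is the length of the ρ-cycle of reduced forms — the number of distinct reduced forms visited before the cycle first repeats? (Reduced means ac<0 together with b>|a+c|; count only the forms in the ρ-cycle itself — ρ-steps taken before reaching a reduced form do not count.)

D = 40, ⌊√D⌋ = 6
river: ρ → (3,2,-3)
river: ρ → (-3,4,2)
river: ρ → (2,4,-3)
river: ρ → (-3,2,3)
river: ρ → (3,4,-2)
river: ρ → (-2,4,3)
ρ-cycle length = 6 (tail of 0 descent steps not counted)

6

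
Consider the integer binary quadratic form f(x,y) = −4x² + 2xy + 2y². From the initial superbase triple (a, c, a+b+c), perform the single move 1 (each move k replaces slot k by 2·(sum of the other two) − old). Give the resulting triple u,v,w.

start (-4,2,0) = (f(1,0),f(0,1),f(1,1))
replace slot 1: 2·(2+0) − (-4) = 8 → (8,2,0)

8,2,0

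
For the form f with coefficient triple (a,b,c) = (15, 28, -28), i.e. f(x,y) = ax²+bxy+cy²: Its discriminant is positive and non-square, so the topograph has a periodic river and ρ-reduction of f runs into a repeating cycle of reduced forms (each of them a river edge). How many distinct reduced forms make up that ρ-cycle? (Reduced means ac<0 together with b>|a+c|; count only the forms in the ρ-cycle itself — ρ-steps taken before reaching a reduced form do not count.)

D = 2464, ⌊√D⌋ = 49
river: ρ → (-28,28,15)
river: ρ → (15,32,-24)
river: ρ → (-24,16,23)
river: ρ → (23,30,-17)
river: ρ → (-17,38,15)
river: ρ → (15,22,-33)
river: ρ → (-33,44,4)
river: ρ → (4,44,-33)
river: ρ → (-33,22,15)
river: ρ → (15,38,-17)
river: ρ → (-17,30,23)
river: ρ → (23,16,-24)
river: ρ → (-24,32,15)
river: ρ → (15,28,-28)
ρ-cycle length = 14 (tail of 0 descent steps not counted)

14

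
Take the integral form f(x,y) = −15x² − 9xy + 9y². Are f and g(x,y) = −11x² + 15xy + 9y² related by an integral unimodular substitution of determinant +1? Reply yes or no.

D₁ = 621, D₂ = 621
river cycle of f (length 4): (9, 9, -15), (-15, 21, 3), (3, 21, -15), (-15, 9, 9)
river cycle of g (length 4): (9, 21, -5), (-5, 19, 13), (13, 7, -11), (-11, 15, 9)
cycles differ ⇒ inequivalent

no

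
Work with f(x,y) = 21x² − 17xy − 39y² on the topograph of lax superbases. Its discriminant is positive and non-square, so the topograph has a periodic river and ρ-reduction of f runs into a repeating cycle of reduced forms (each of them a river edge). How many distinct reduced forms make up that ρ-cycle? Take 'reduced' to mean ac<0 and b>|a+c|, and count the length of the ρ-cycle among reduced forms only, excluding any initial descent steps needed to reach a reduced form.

D = 3565, ⌊√D⌋ = 59
descent: ρ → (-39,17,21)
descent: ρ → (21,25,-35)  [lands on river]
river: ρ → (-35,45,11)
river: ρ → (11,43,-39)
river: ρ → (-39,35,15)
river: ρ → (15,55,-9)
river: ρ → (-9,53,21)
river: ρ → (21,31,-31)
river: ρ → (-31,31,21)
river: ρ → (21,53,-9)
river: ρ → (-9,55,15)
river: ρ → (15,35,-39)
river: ρ → (-39,43,11)
river: ρ → (11,45,-35)
river: ρ → (-35,25,21)
river: ρ → (21,59,-1)
river: ρ → (-1,59,21)
ρ-cycle length = 16 (tail of 2 descent steps not counted)

16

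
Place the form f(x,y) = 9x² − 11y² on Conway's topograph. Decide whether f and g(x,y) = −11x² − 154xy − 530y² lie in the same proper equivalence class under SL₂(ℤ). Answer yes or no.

D₁ = 396, D₂ = 396
river cycle of f (length 2): (9, 18, -2), (-2, 18, 9)
river cycle of g (length 2): (9, 18, -2), (-2, 18, 9)
cycles coincide ⇒ equivalent

yes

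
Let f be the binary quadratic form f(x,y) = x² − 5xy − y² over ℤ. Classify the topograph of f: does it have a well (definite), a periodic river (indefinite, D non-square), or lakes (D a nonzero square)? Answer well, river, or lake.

D = b²−4ac = (-5)² − 4·1·(-1) = 29
D > 0 non-square ⇒ indefinite ⇒ periodic river

river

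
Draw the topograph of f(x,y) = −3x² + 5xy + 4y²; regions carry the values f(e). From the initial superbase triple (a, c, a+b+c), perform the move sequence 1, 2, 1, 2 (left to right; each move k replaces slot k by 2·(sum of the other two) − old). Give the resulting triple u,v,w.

start (-3,4,6) = (f(1,0),f(0,1),f(1,1))
replace slot 1: 2·(4+6) − (-3) = 23 → (23,4,6)
replace slot 2: 2·(23+6) − 4 = 54 → (23,54,6)
replace slot 1: 2·(54+6) − 23 = 97 → (97,54,6)
replace slot 2: 2·(97+6) − 54 = 152 → (97,152,6)

97,152,6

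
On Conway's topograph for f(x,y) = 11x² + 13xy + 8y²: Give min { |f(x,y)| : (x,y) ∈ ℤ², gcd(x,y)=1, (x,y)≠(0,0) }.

translate: b→-9 (≡13 mod 22), so (11,13,8)→(11,-9,6)
flip: (11,-9,6)→(6,9,11)
translate: b→-3 (≡9 mod 12), so (6,9,11)→(6,-3,8)
reduced (well bottom): (6,-3,8) with a≤c, −a<b≤a
well minimum = a = 6

6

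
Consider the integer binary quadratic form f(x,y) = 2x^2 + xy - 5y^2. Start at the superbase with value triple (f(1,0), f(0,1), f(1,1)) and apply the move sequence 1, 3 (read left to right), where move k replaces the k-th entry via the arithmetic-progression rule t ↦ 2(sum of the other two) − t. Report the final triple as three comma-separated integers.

start (2,-5,-2) = (f(1,0),f(0,1),f(1,1))
replace slot 1: 2·((-5)+(-2)) − 2 = -16 → (-16,-5,-2)
replace slot 3: 2·((-16)+(-5)) − (-2) = -40 → (-16,-5,-40)

-16,-5,-40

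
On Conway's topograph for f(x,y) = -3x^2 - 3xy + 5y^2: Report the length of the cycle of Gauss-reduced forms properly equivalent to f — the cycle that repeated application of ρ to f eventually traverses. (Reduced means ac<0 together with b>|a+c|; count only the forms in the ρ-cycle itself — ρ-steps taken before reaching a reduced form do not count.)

D = 69, ⌊√D⌋ = 8
descent: ρ → (5,3,-3)  [lands on river]
river: ρ → (-3,3,5)
river: ρ → (5,7,-1)
river: ρ → (-1,7,5)
ρ-cycle length = 4 (tail of 1 descent step not counted)

4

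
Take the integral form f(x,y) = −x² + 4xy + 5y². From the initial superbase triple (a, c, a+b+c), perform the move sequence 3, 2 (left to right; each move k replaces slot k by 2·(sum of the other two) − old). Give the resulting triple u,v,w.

start (-1,5,8) = (f(1,0),f(0,1),f(1,1))
replace slot 3: 2·((-1)+5) − 8 = 0 → (-1,5,0)
replace slot 2: 2·((-1)+0) − 5 = -7 → (-1,-7,0)

-1,-7,0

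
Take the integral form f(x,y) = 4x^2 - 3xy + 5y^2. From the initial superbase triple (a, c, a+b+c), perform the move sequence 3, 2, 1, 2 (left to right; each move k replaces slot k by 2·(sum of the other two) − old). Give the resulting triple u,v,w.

start (4,5,6) = (f(1,0),f(0,1),f(1,1))
replace slot 3: 2·(4+5) − 6 = 12 → (4,5,12)
replace slot 2: 2·(4+12) − 5 = 27 → (4,27,12)
replace slot 1: 2·(27+12) − 4 = 74 → (74,27,12)
replace slot 2: 2·(74+12) − 27 = 145 → (74,145,12)

74,145,12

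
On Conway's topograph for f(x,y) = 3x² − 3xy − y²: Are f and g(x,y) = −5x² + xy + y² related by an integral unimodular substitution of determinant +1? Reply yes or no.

D₁ = 21, D₂ = 21
river cycle of f (length 2): (-1, 3, 3), (3, 3, -1)
river cycle of g (length 2): (1, 3, -3), (-3, 3, 1)
cycles differ ⇒ inequivalent

no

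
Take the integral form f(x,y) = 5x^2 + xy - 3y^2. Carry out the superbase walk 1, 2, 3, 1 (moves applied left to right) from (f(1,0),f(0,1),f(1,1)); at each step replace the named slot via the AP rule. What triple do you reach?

start (5,-3,3) = (f(1,0),f(0,1),f(1,1))
replace slot 1: 2·((-3)+3) − 5 = -5 → (-5,-3,3)
replace slot 2: 2·((-5)+3) − (-3) = -1 → (-5,-1,3)
replace slot 3: 2·((-5)+(-1)) − 3 = -15 → (-5,-1,-15)
replace slot 1: 2·((-1)+(-15)) − (-5) = -27 → (-27,-1,-15)

-27,-1,-15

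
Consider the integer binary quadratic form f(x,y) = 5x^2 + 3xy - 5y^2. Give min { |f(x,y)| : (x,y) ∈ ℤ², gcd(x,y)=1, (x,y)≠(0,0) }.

river: ρ → (-5,7,3)
river: ρ → (3,5,-7)
river: ρ → (-7,9,1)
river: ρ → (1,9,-7)
river: ρ → (-7,5,3)
river: ρ → (3,7,-5)
river: ρ → (-5,3,5)
river: ρ → (5,7,-3)
river: ρ → (-3,5,7)
river: ρ → (7,9,-1)
river: ρ → (-1,9,7)
river: ρ → (7,5,-3)
river: ρ → (-3,7,5)
river: ρ → (5,3,-5)
closes: descent 0, river 14
min |a| on river = 1

1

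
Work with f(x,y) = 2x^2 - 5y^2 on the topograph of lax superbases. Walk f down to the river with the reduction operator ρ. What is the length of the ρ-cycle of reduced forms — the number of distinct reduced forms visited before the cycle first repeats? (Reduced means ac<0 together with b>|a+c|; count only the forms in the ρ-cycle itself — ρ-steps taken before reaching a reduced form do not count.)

D = 40, ⌊√D⌋ = 6
descent: ρ → (-5,0,2)
descent: ρ → (2,4,-3)  [lands on river]
river: ρ → (-3,2,3)
river: ρ → (3,4,-2)
river: ρ → (-2,4,3)
river: ρ → (3,2,-3)
river: ρ → (-3,4,2)
ρ-cycle length = 6 (tail of 2 descent steps not counted)

6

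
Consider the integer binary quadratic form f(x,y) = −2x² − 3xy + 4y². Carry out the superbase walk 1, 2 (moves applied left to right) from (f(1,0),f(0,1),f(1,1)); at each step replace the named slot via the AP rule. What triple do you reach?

start (-2,4,-1) = (f(1,0),f(0,1),f(1,1))
replace slot 1: 2·(4+(-1)) − (-2) = 8 → (8,4,-1)
replace slot 2: 2·(8+(-1)) − 4 = 10 → (8,10,-1)

8,10,-1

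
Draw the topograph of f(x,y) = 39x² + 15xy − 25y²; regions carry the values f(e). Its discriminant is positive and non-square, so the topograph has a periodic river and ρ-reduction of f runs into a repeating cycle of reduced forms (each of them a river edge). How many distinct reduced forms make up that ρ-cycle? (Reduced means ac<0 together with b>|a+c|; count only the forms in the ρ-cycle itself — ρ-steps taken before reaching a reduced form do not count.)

D = 4125, ⌊√D⌋ = 64
river: ρ → (-25,35,29)
river: ρ → (29,23,-31)
river: ρ → (-31,39,21)
river: ρ → (21,45,-25)
river: ρ → (-25,55,11)
river: ρ → (11,55,-25)
river: ρ → (-25,45,21)
river: ρ → (21,39,-31)
river: ρ → (-31,23,29)
river: ρ → (29,35,-25)
river: ρ → (-25,15,39)
river: ρ → (39,63,-1)
river: ρ → (-1,63,39)
river: ρ → (39,15,-25)
ρ-cycle length = 14 (tail of 0 descent steps not counted)

14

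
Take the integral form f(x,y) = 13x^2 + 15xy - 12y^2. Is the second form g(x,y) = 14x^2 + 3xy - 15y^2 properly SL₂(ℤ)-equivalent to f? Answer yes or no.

D₁ = 849, D₂ = 849
river cycle of f (length 34): (-12, 9, 16), (16, 23, -5), (-5, 27, 6), (6, 21, -17), (-17, 13, 10), (10, 27, -3), (-3, 27, 10), (10, 13, -17), (-17, 21, 6), (6, 27, -5), … (24 more)
river cycle of g (length 34): (-15, 27, 2), (2, 29, -1), (-1, 29, 2), (2, 27, -15), (-15, 3, 14), (14, 25, -4), (-4, 23, 20), (20, 17, -7), (-7, 25, 8), (8, 23, -10), … (24 more)
cycles differ ⇒ inequivalent

no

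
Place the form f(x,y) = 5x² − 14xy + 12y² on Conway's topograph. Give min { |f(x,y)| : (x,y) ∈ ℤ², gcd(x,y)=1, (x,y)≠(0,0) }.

translate: b→-4 (≡-14 mod 10), so (5,-14,12)→(5,-4,3)
flip: (5,-4,3)→(3,4,5)
translate: b→-2 (≡4 mod 6), so (3,4,5)→(3,-2,4)
reduced (well bottom): (3,-2,4) with a≤c, −a<b≤a
well minimum = a = 3

3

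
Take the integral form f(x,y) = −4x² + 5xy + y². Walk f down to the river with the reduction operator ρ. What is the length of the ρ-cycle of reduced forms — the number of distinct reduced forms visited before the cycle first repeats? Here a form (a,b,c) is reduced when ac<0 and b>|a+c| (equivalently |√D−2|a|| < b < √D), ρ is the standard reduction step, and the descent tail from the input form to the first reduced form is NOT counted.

D = 41, ⌊√D⌋ = 6
river: ρ → (1,5,-4)
river: ρ → (-4,3,2)
river: ρ → (2,5,-2)
river: ρ → (-2,3,4)
river: ρ → (4,5,-1)
river: ρ → (-1,5,4)
river: ρ → (4,3,-2)
river: ρ → (-2,5,2)
river: ρ → (2,3,-4)
river: ρ → (-4,5,1)
ρ-cycle length = 10 (tail of 0 descent steps not counted)

10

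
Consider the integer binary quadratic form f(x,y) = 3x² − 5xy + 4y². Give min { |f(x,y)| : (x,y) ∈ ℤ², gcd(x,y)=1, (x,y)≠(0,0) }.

translate: b→1 (≡-5 mod 6), so (3,-5,4)→(3,1,2)
flip: (3,1,2)→(2,-1,3)
reduced (well bottom): (2,-1,3) with a≤c, −a<b≤a
well minimum = a = 2

2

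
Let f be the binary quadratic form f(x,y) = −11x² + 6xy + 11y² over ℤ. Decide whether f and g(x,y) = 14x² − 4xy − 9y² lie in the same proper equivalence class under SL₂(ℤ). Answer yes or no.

D₁ = 520, D₂ = 520
river cycle of f (length 10): (11, 16, -6), (-6, 20, 5), (5, 20, -6), (-6, 16, 11), (11, 6, -11), (-11, 16, 6), (6, 20, -5), (-5, 20, 6), (6, 16, -11), (-11, 6, 11)
river cycle of g (length 6): (-9, 22, 1), (1, 22, -9), (-9, 14, 9), (9, 22, -1), (-1, 22, 9), (9, 14, -9)
cycles differ ⇒ inequivalent

no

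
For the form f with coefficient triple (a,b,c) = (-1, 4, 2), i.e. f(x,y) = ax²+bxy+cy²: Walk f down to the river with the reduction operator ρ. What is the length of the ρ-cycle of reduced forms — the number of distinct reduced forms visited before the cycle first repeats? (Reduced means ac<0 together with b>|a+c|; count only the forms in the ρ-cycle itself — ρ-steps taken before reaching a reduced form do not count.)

D = 24, ⌊√D⌋ = 4
river: ρ → (2,4,-1)
river: ρ → (-1,4,2)
ρ-cycle length = 2 (tail of 0 descent steps not counted)

2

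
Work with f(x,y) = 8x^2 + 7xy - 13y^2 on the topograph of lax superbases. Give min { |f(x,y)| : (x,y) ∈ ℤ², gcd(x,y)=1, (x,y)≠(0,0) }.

river: ρ → (-13,19,2)
river: ρ → (2,21,-3)
river: ρ → (-3,21,2)
river: ρ → (2,19,-13)
river: ρ → (-13,7,8)
river: ρ → (8,9,-12)
river: ρ → (-12,15,5)
river: ρ → (5,15,-12)
river: ρ → (-12,9,8)
river: ρ → (8,7,-13)
closes: descent 0, river 10
min |a| on river = 2

2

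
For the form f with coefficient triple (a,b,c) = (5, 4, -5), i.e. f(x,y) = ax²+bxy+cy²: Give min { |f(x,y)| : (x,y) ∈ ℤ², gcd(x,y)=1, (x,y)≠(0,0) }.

river: ρ → (-5,6,4)
river: ρ → (4,10,-1)
river: ρ → (-1,10,4)
river: ρ → (4,6,-5)
river: ρ → (-5,4,5)
river: ρ → (5,6,-4)
river: ρ → (-4,10,1)
river: ρ → (1,10,-4)
river: ρ → (-4,6,5)
river: ρ → (5,4,-5)
closes: descent 0, river 10
min |a| on river = 1

1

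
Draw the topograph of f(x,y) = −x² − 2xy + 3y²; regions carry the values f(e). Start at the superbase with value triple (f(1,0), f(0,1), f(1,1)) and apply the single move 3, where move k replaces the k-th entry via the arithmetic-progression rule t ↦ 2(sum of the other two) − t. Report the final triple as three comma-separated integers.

start (-1,3,0) = (f(1,0),f(0,1),f(1,1))
replace slot 3: 2·((-1)+3) − 0 = 4 → (-1,3,4)

-1,3,4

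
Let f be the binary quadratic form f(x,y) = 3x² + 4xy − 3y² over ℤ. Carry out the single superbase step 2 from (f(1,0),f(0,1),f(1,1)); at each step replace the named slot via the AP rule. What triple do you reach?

start (3,-3,4) = (f(1,0),f(0,1),f(1,1))
replace slot 2: 2·(3+4) − (-3) = 17 → (3,17,4)

3,17,4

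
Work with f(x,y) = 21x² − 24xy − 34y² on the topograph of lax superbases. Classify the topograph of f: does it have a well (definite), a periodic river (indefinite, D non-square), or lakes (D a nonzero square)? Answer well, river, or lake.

D = b²−4ac = (-24)² − 4·21·(-34) = 3432
D > 0 non-square ⇒ indefinite ⇒ periodic river

river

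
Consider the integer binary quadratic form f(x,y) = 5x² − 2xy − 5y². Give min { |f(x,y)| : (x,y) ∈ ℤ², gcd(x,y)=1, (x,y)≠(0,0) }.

descent: ρ → (-5,2,5)  [lands on river]
river: ρ → (5,8,-2)
river: ρ → (-2,8,5)
river: ρ → (5,2,-5)
river: ρ → (-5,8,2)
river: ρ → (2,8,-5)
closes: descent 1, river 6
min |a| on river = 2

2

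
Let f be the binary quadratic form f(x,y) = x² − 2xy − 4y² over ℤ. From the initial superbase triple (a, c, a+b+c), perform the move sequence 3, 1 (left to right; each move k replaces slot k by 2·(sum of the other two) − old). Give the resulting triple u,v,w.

start (1,-4,-5) = (f(1,0),f(0,1),f(1,1))
replace slot 3: 2·(1+(-4)) − (-5) = -1 → (1,-4,-1)
replace slot 1: 2·((-4)+(-1)) − 1 = -11 → (-11,-4,-1)

-11,-4,-1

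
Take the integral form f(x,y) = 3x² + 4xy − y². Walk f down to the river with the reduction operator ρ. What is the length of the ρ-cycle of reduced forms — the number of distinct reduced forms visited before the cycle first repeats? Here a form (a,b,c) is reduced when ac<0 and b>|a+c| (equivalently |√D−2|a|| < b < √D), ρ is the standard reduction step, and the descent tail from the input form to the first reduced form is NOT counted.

D = 28, ⌊√D⌋ = 5
river: ρ → (-1,4,3)
river: ρ → (3,2,-2)
river: ρ → (-2,2,3)
river: ρ → (3,4,-1)
ρ-cycle length = 4 (tail of 0 descent steps not counted)

4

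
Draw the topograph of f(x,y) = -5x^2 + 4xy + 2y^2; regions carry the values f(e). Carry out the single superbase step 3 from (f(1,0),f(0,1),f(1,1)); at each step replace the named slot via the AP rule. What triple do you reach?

start (-5,2,1) = (f(1,0),f(0,1),f(1,1))
replace slot 3: 2·((-5)+2) − 1 = -7 → (-5,2,-7)

-5,2,-7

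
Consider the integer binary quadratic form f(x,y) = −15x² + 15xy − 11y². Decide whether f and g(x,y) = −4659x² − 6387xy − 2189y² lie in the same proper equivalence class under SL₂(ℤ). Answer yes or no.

D₁ = -435, D₂ = -435
f is negative-definite; reduce −f:
−f: translate: b→15 (≡-15 mod 30), so (15,-15,11)→(15,15,11)
−f: flip: (15,15,11)→(11,-15,15)
−f: translate: b→7 (≡-15 mod 22), so (11,-15,15)→(11,7,11)
−f: reduced (well bottom): (11,7,11) with a≤c, −a<b≤a
flip sign back: reduced form of f is (-11,-7,-11)
g is negative-definite; reduce −g:
−g: translate: b→-2931 (≡6387 mod 9318), so (4659,6387,2189)→(4659,-2931,461)
−g: flip: (4659,-2931,461)→(461,2931,4659)
−g: translate: b→165 (≡2931 mod 922), so (461,2931,4659)→(461,165,15)
−g: flip: (461,165,15)→(15,-165,461)
−g: translate: b→15 (≡-165 mod 30), so (15,-165,461)→(15,15,11)
−g: flip: (15,15,11)→(11,-15,15)
−g: translate: b→7 (≡-15 mod 22), so (11,-15,15)→(11,7,11)
−g: reduced (well bottom): (11,7,11) with a≤c, −a<b≤a
flip sign back: reduced form of g is (-11,-7,-11)
reduced forms (-11, -7, -11) vs (-11, -7, -11) ⇒ equivalent

yes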